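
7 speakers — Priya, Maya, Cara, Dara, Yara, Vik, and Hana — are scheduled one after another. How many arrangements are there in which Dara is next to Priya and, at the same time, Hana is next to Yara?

Treat {Dara,Priya} as one block (2 orders) and {Hana,Yara} as another (2 orders).
That leaves 5 units to arrange: 2 × 2 × 5! = 4 × 120 = 480.

480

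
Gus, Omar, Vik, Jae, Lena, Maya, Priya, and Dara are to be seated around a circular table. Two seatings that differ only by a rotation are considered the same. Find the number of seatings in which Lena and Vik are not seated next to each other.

3600

All circular seatings of 8 people number (7)! = 5040.
Those with Lena next to Vik: fuse the pair into one unit and seat 7 units around a circle — 2·(6)! = 1440.
Subtracting, 5040 − 1440 = 3600.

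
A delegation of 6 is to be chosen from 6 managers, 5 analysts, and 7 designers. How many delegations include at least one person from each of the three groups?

15470

Unrestricted: C(18,6) = 18564 ways to pick any 6 of the 18.
Selections missing a whole group: no managers → C(12,6) = 924; no analysts → C(13,6) = 1716; no designers → C(11,6) = 462.
Add back selections omitting two groups (i.e. drawn from a single group): C(6,6) + C(5,6) + C(7,6) = 8.
By inclusion–exclusion: 18564 − 3102 + 8 = 15470.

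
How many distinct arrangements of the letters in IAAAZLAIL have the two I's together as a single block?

Treat the 2 copies of I as a single block. The multiset to arrange is then {II, A, A, A, A, L, L, Z}, 8 items in all.
That gives (8)!/(4!·2!) = 840 arrangements.

840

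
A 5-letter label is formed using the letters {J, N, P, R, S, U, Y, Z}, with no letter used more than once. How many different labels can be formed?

6720

With no repetition, fill the 5 letters in order: 8 choices, then 7, down to 4.
That product is 8 × 7 × 6 × 5 × 4 = 6720.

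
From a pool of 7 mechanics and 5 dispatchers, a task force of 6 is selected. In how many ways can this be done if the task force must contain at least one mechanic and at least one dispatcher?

Total 6-person selections from all 12: C(12,6) = 924.
Subtract selections that omit an entire group: no mechanics → C(5,6) = 0; no dispatchers → C(7,6) = 7.
Both groups omitted at once is impossible, so 924 − 7 = 917.

917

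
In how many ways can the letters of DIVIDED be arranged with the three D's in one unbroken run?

Treat the 3 copies of D as a single block. The multiset to arrange is then {DDD, E, I, I, V}, 5 items in all.
That gives (5)!/(2!) = 60 arrangements.

60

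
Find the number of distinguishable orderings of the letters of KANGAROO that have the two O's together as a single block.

2520

Treat the 2 copies of O as a single block. The multiset to arrange is then {OO, A, A, G, K, N, R}, 7 items in all.
That gives (7)!/(2!) = 2520 arrangements.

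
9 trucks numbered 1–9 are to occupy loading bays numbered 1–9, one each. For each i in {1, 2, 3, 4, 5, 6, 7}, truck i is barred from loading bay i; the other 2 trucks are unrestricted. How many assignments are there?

Let Aᵢ (for 1 ≤ i ≤ 7) be the placements that put truck i in its forbidden loading bay. Any j of these fix j positions, leaving (9−j)! ways to fill the rest, and there are C(7,j) ways to pick which j.
By inclusion–exclusion, the number of valid placements is Σ_{j=0}^{7} (−1)^j C(7,j)·(9−j)!.
Computing: 362880 − 282240 + 105840 − 25200 + 4200 − 504 + 42 − 2 = 165016.

165016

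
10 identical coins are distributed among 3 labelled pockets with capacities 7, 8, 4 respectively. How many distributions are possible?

Ignoring the caps, the number of non-negative solutions to x_1+…+x_3 = 10 is C(12,2) = 66.
Subtract solutions that violate a single cap (substitute x_i' = x_i − (cap_i+1)): x_1 ≥ 8 gives C(4,2) = 6; x_2 ≥ 9 gives C(3,2) = 3; x_3 ≥ 5 gives C(7,2) = 21. Together 30.
No two caps can be exceeded simultaneously, so the pair terms are all 0.
By inclusion–exclusion the count is 66 − 30 + 0 = 36.

36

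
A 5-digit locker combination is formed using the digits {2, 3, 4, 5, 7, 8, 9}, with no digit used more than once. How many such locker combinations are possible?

With no repetition, fill the 5 digits in order: 7 choices, then 6, down to 3.
That product is 7 × 6 × 5 × 4 × 3 = 2520.

2520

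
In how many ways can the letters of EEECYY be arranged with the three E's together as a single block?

12

Treat the 3 copies of E as a single block. The multiset to arrange is then {EEE, C, Y, Y}, 4 items in all.
That gives (4)!/(2!) = 12 arrangements.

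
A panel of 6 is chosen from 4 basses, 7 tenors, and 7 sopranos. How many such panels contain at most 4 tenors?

Split by how many tenors are chosen (0 through 4).
Sum: C(7,0)·C(11,6) + C(7,1)·C(11,5) + C(7,2)·C(11,4) + C(7,3)·C(11,3) + C(7,4)·C(11,2) = 462 + 3234 + 6930 + 5775 + 1925 = 18326.

18326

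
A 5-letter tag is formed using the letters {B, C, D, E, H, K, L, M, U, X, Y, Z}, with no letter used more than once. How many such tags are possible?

Choose and order 5 of the 12 symbols: the first letter has 12 options, the next 11, and so on down to 8.
That product is 12 × 11 × 10 × 9 × 8 = 95040.

95040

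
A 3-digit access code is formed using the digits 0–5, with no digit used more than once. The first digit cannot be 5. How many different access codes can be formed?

100

The first digit has 6−1 = 5 choices (anything except 5).
The remaining 2 digits are filled from the other 5 symbols without repetition: 5 × 4 = 20.
Total: 5 × 20 = 100.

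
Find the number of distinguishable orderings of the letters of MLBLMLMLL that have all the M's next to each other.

Treat the 3 copies of M as a single block. The multiset to arrange is then {MMM, B, L, L, L, L, L}, 7 items in all.
That gives (7)!/(5!) = 42 arrangements.

42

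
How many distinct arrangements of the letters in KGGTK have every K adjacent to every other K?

12

Treat the 2 copies of K as a single block. The multiset to arrange is then {KK, G, G, T}, 4 items in all.
That gives (4)!/(2!) = 12 arrangements.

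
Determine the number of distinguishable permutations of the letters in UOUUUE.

30

Letter multiplicities in UOUUUE: E×1, O×1, U×4.
So there are 6! / (4!) = 30 distinguishable arrangements.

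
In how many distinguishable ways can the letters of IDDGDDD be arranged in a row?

IDDGDDD has 7 letters with D appearing 5 times.
Dividing 7! = 5040 by 5! = 120 for the repeated letters gives 42.

42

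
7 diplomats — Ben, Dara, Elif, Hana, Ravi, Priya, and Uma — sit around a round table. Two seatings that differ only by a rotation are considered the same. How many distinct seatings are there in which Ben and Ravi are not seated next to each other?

All circular seatings of 7 people number (6)! = 720.
Seatings with Ben beside Ravi: treat them as a block with 2 internal orders, giving 2 × (5)! = 240.
Subtracting, 720 − 240 = 480.

480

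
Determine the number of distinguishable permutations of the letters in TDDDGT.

The 6 letters of TDDDGT have repeats: D appearing 3 times and T appearing twice.
The number of distinct arrangements is 6!/(3!·2!) = 720/12 = 60.

60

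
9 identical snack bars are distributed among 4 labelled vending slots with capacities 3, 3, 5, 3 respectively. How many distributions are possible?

Ignoring the caps, the number of non-negative solutions to x_1+…+x_4 = 9 is C(12,3) = 220.
Subtract solutions that violate a single cap (substitute x_i' = x_i − (cap_i+1)): x_1 ≥ 4 gives C(8,3) = 56; x_2 ≥ 4 gives C(8,3) = 56; x_3 ≥ 6 gives C(6,3) = 20; x_4 ≥ 4 gives C(8,3) = 56. Together 188.
Add back pairs where two caps are both exceeded: 4 + 0 + 4 + 0 + 4 + 0 = 12.
By inclusion–exclusion the count is 220 − 188 + 12 = 44.

44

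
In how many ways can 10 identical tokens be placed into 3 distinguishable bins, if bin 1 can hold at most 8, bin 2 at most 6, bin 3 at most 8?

50

Without the upper bounds there are C(12,2) = 66 ways to split 10 among 3 bins.
Subtract solutions that violate a single cap (substitute x_i' = x_i − (cap_i+1)): x_1 ≥ 9 gives C(3,2) = 3; x_2 ≥ 7 gives C(5,2) = 10; x_3 ≥ 9 gives C(3,2) = 3. Together 16.
No two caps can be exceeded simultaneously, so the pair terms are all 0.
By inclusion–exclusion the count is 66 − 16 + 0 = 50.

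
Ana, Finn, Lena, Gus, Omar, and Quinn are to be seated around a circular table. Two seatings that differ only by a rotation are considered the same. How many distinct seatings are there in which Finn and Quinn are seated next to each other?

48

Treat {Finn, Quinn} as one unit (2 internal orders) and seat the resulting 5 units around the table: (4)! circular arrangements.
So 2 × (4)! = 2 × 24 = 48.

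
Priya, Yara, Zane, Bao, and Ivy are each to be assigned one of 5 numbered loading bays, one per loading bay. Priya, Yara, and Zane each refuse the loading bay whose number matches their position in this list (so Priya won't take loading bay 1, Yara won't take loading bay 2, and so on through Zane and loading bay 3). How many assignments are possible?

64

Let Aᵢ (for i ∈ {1, 2, 3}) be the placements that put person i in their forbidden loading bay. Any j of these fix j positions, leaving (5−j)! ways to fill the rest, and there are C(3,j) ways to pick which j.
By inclusion–exclusion, the number of valid placements is Σ_{j=0}^{3} (−1)^j C(3,j)·(5−j)!.
Computing: 120 − 72 + 18 − 2 = 64.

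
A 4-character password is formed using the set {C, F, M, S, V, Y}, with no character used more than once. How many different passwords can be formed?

With no repetition, fill the 4 characters in order: 6 choices, then 5, down to 3.
6 × 5 × 4 × 3 = 360.

360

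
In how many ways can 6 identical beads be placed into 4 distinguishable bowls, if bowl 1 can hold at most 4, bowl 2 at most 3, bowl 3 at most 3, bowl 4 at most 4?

56

Without the upper bounds there are C(9,3) = 84 ways to split 6 among 4 bowls.
Subtract solutions that violate a single cap (substitute x_i' = x_i − (cap_i+1)): x_1 ≥ 5 gives C(4,3) = 4; x_2 ≥ 4 gives C(5,3) = 10; x_3 ≥ 4 gives C(5,3) = 10; x_4 ≥ 5 gives C(4,3) = 4. Together 28.
No two caps can be exceeded simultaneously, so the pair terms are all 0.
By inclusion–exclusion the count is 84 − 28 + 0 = 56.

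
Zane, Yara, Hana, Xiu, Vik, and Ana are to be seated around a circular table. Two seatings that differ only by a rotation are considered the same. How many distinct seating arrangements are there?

120

Around a circle, 6 distinct people have 6!/6 = (5)! = 120 rotationally distinct seatings.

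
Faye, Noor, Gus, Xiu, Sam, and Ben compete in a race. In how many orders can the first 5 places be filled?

This is an ordered selection of 5 from 6: P(6,5).
That gives 6 × 5 × 4 × 3 × 2 = 720.

720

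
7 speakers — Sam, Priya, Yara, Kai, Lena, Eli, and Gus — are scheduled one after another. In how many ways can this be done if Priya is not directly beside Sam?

There are 7! = 5040 arrangements in all. If Priya and Sam are adjacent, merging them into one block gives 2·(6)! = 1440 arrangements.
So 5040 − 1440 = 3600 arrangements keep them apart.

3600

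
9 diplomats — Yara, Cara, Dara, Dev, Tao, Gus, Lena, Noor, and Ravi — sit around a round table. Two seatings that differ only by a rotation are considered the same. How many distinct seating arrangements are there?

Around a circle, 9 distinct people have 9!/9 = (8)! = 40320 rotationally distinct seatings.

40320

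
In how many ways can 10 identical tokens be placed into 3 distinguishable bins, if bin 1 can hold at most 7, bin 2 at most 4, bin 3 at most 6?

By stars and bars, unrestricted non-negative solutions to x_1+…+x_3 = 10 number C(10+2,2) = 66.
Subtract solutions that violate a single cap (substitute x_i' = x_i − (cap_i+1)): x_1 ≥ 8 gives C(4,2) = 6; x_2 ≥ 5 gives C(7,2) = 21; x_3 ≥ 7 gives C(5,2) = 10. Together 37.
No two caps can be exceeded simultaneously, so the pair terms are all 0.
By inclusion–exclusion the count is 66 − 37 + 0 = 29.

29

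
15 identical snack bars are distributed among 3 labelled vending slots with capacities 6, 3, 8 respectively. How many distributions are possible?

Without the upper bounds there are C(17,2) = 136 ways to split 15 among 3 vending slots.
Subtract solutions that violate a single cap (substitute x_i' = x_i − (cap_i+1)): x_1 ≥ 7 gives C(10,2) = 45; x_2 ≥ 4 gives C(13,2) = 78; x_3 ≥ 9 gives C(8,2) = 28. Together 151.
Add back pairs where two caps are both exceeded: 15 + 0 + 6 = 21.
By inclusion–exclusion the count is 136 − 151 + 21 = 6.

6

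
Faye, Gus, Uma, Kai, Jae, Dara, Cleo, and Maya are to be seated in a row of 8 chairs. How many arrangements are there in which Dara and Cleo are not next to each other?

Of the 8! = 40320 arrangements, those with Dara and Cleo adjacent number 2 × 7! = 10080 (treat the pair as a block with 2 internal orders).
Complementary counting: 40320 − 10080 = 30240.

30240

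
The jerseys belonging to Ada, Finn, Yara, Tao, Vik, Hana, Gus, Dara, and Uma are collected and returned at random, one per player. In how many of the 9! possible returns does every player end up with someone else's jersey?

Let Aᵢ be the assignments in which player i gets their old jersey. We want the size of the complement of A₁∪…∪A_9.
By inclusion–exclusion this is Σ_{j=0}^{9} (−1)^j C(9,j)·(9−j)!.
Computing: 362880 − 362880 + 181440 − 60480 + 15120 − 3024 + 504 − 72 + 9 − 1 = 133496.

133496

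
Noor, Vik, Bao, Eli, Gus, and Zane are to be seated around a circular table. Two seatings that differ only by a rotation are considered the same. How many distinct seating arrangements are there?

Seat Noor anywhere (absorbing the rotational symmetry), then permute the other 5: (5)! = 120.

120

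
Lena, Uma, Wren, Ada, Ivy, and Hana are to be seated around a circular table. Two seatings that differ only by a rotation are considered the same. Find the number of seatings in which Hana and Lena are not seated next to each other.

Without the restriction there are (5)! = 120 seatings.
Those with Hana next to Lena: fuse the pair into one unit and seat 5 units around a circle — 2·(4)! = 48.
Subtracting, 120 − 48 = 72.

72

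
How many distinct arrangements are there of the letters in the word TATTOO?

60

TATTOO has 6 letters with O appearing twice and T appearing 3 times.
The number of distinct arrangements is 6!/(3!·2!) = 720/12 = 60.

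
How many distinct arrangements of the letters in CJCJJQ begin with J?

30

Fix J in the first position and arrange the remaining 5 letters.
Those 5 letters have C appearing twice and J appearing twice, giving (5)!/(2!·2!) = 30.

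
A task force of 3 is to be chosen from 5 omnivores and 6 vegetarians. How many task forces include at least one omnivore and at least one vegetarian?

Total 3-person selections from all 11: C(11,3) = 165.
Selections missing a whole group: no omnivores → C(6,3) = 20; no vegetarians → C(5,3) = 10.
Both groups omitted at once is impossible, so 165 − 30 = 135.

135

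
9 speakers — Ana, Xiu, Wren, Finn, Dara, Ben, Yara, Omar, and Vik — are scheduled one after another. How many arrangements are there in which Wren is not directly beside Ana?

282240

There are 9! = 362880 arrangements in all. If Wren and Ana are adjacent, merging them into one block gives 2·(8)! = 80640 arrangements.
So 362880 − 80640 = 282240 arrangements keep them apart.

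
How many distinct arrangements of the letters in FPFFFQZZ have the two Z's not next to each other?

630

Total arrangements of FPFFFQZZ: 8!/(4!·2!) = 840.
If the two Z's are adjacent, glue them into one block, leaving 7 items to arrange: (7)!/(4!) = 210 ways.
Hence 840 − 210 = 630.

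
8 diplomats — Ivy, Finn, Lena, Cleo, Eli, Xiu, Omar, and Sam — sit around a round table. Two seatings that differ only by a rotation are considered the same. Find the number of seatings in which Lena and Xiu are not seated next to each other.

3600

All circular seatings of 8 people number (7)! = 5040.
Seatings with Lena beside Xiu: treat them as a block with 2 internal orders, giving 2 × (6)! = 1440.
Subtracting, 5040 − 1440 = 3600.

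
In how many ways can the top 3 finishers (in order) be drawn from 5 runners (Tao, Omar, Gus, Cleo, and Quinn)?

60

There are 5 choices for 1st place, 4 for 2nd, and 3 for 3rd.
That gives 5 × 4 × 3 = 60.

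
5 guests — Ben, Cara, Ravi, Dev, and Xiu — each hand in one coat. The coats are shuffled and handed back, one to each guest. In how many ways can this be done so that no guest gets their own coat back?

This is the derangement count D_5: permutations of 5 items with no fixed point.
By inclusion–exclusion this is Σ_{j=0}^{5} (−1)^j C(5,j)·(5−j)!.
Computing: 120 − 120 + 60 − 20 + 5 − 1 = 44.

44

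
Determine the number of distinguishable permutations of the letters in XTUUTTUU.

280

The 8 letters of XTUUTTUU have repeats: T appearing 3 times and U appearing 4 times.
The number of distinct arrangements is 8!/(4!·3!) = 40320/144 = 280.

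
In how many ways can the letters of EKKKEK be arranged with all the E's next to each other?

5

Treat the 2 copies of E as a single block. The multiset to arrange is then {EE, K, K, K, K}, 5 items in all.
That gives (5)!/(4!) = 5 arrangements.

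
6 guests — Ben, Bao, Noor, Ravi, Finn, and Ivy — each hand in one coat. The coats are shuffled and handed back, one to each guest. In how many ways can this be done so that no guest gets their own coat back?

Count assignments avoiding every fixed point. For any j of the 6 guests fixed to their own coat, the other 6−j can be arranged in (6−j)! ways.
By inclusion–exclusion this is Σ_{j=0}^{6} (−1)^j C(6,j)·(6−j)!.
Computing: 720 − 720 + 360 − 120 + 30 − 6 + 1 = 265.

265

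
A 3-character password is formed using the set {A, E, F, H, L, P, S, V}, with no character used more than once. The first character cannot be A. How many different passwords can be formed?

294

The first character has 8−1 = 7 choices (anything except A).
The remaining 2 characters are filled from the other 7 symbols without repetition: 7 × 6 = 42.
Total: 7 × 42 = 294.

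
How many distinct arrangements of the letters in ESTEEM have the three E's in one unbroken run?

Treat the 3 copies of E as a single block. The multiset to arrange is then {EEE, M, S, T}, 4 items in all.
All 4 items are distinct, so there are (4)! = 24 arrangements.

24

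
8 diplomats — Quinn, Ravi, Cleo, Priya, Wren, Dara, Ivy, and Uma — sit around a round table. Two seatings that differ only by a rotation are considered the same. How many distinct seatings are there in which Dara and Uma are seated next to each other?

Glue Dara and Uma into a block (2 internal orders). Seating 7 units around a circle gives (6)! arrangements.
So 2 × (6)! = 2 × 720 = 1440.

1440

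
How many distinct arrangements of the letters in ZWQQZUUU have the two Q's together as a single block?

420

Treat the 2 copies of Q as a single block. The multiset to arrange is then {QQ, U, U, U, W, Z, Z}, 7 items in all.
That gives (7)!/(3!·2!) = 420 arrangements.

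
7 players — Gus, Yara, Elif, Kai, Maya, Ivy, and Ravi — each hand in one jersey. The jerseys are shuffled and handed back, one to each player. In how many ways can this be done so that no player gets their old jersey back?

1854

Let Aᵢ be the assignments in which player i gets their old jersey. We want the size of the complement of A₁∪…∪A_7.
By inclusion–exclusion this is Σ_{j=0}^{7} (−1)^j C(7,j)·(7−j)!.
Computing: 5040 − 5040 + 2520 − 840 + 210 − 42 + 7 − 1 = 1854.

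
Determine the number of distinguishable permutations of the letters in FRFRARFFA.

Letter multiplicities in FRFRARFFA: A×2, F×4, R×3.
The number of distinct arrangements is 9!/(4!·3!·2!) = 362880/288 = 1260.

1260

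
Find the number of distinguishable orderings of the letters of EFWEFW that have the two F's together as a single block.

30

Treat the 2 copies of F as a single block. The multiset to arrange is then {FF, E, E, W, W}, 5 items in all.
That gives (5)!/(2!·2!) = 30 arrangements.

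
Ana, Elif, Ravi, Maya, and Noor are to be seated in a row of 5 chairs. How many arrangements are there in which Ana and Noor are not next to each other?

72

There are 5! = 120 arrangements in all. If Ana and Noor are adjacent, merging them into one block gives 2·(4)! = 48 arrangements.
Complementary counting: 120 − 48 = 72.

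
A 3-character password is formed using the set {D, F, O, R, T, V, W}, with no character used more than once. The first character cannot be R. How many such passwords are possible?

180

The first character has 7−1 = 6 choices (anything except R).
The remaining 2 characters are filled from the other 6 symbols without repetition: 6 × 5 = 30.
Total: 6 × 30 = 180.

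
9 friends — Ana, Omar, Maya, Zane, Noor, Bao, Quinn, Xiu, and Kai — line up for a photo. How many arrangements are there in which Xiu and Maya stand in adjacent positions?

80640

Place the 7 others and the Xiu-Maya pair as 8 objects in a line; the pair has 2 internal arrangements.
That gives 2 × 8! = 2 × 40320 = 80640.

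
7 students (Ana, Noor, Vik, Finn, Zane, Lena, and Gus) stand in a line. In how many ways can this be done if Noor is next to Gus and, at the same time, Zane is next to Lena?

Treat {Noor,Gus} as one block (2 orders) and {Zane,Lena} as another (2 orders).
That leaves 5 units to arrange: 2 × 2 × 5! = 4 × 120 = 480.

480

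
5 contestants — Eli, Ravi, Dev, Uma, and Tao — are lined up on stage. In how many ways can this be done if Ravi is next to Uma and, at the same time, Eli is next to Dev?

24

Treat {Ravi,Uma} as one block (2 orders) and {Eli,Dev} as another (2 orders).
That leaves 3 units to arrange: 2 × 2 × 3! = 4 × 6 = 24.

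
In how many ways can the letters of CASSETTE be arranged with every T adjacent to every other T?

1260

Treat the 2 copies of T as a single block. The multiset to arrange is then {TT, A, C, E, E, S, S}, 7 items in all.
That gives (7)!/(2!·2!) = 1260 arrangements.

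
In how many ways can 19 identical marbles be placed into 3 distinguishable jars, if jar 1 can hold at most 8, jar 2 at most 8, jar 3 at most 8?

21

By stars and bars, unrestricted non-negative solutions to x_1+…+x_3 = 19 number C(19+2,2) = 210.
Subtract solutions that violate a single cap (substitute x_i' = x_i − (cap_i+1)): x_1 ≥ 9 gives C(12,2) = 66; x_2 ≥ 9 gives C(12,2) = 66; x_3 ≥ 9 gives C(12,2) = 66. Together 198.
Add back pairs where two caps are both exceeded: 3 + 3 + 3 = 9.
By inclusion–exclusion the count is 210 − 198 + 9 = 21.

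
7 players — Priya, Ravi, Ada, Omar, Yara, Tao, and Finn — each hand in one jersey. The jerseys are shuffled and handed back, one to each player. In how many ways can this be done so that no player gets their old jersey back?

This is the derangement count D_7: permutations of 7 items with no fixed point.
By inclusion–exclusion this is Σ_{j=0}^{7} (−1)^j C(7,j)·(7−j)!.
Computing: 5040 − 5040 + 2520 − 840 + 210 − 42 + 7 − 1 = 1854.

1854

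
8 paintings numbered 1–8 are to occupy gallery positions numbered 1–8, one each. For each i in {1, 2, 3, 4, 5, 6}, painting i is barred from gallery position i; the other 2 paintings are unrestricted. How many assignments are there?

18806

Let Aᵢ (for 1 ≤ i ≤ 6) be the placements that put painting i in its forbidden gallery position. Any j of these fix j positions, leaving (8−j)! ways to fill the rest, and there are C(6,j) ways to pick which j.
By inclusion–exclusion, the number of valid placements is Σ_{j=0}^{6} (−1)^j C(6,j)·(8−j)!.
Computing: 40320 − 30240 + 10800 − 2400 + 360 − 36 + 2 = 18806.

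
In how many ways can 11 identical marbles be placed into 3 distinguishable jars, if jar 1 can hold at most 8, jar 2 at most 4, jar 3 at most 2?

9

Without the upper bounds there are C(13,2) = 78 ways to split 11 among 3 jars.
Subtract solutions that violate a single cap (substitute x_i' = x_i − (cap_i+1)): x_1 ≥ 9 gives C(4,2) = 6; x_2 ≥ 5 gives C(8,2) = 28; x_3 ≥ 3 gives C(10,2) = 45. Together 79.
Add back pairs where two caps are both exceeded: 0 + 0 + 10 = 10.
By inclusion–exclusion the count is 78 − 79 + 10 = 9.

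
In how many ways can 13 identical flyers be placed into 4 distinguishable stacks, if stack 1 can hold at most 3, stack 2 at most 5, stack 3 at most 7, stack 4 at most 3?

48

Without the upper bounds there are C(16,3) = 560 ways to split 13 among 4 stacks.
Subtract solutions that violate a single cap (substitute x_i' = x_i − (cap_i+1)): x_1 ≥ 4 gives C(12,3) = 220; x_2 ≥ 6 gives C(10,3) = 120; x_3 ≥ 8 gives C(8,3) = 56; x_4 ≥ 4 gives C(12,3) = 220. Together 616.
Add back pairs where two caps are both exceeded: 20 + 4 + 56 + 0 + 20 + 4 = 104.
By inclusion–exclusion the count is 560 − 616 + 104 = 48.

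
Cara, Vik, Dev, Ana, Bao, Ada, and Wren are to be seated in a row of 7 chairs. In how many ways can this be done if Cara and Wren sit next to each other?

Glue Cara and Wren into one block (2 internal orders), leaving 6 units to arrange in a row.
So the count is 2·(6)! = 1440.

1440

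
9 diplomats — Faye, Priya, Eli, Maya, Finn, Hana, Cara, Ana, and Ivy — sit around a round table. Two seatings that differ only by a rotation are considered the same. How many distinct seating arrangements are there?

40320

Around a circle, 9 distinct people have 9!/9 = (8)! = 40320 rotationally distinct seatings.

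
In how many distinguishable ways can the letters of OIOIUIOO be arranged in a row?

280

Letter multiplicities in OIOIUIOO: I×3, O×4, U×1.
So there are 8! / (4!·3!) = 280 distinguishable arrangements.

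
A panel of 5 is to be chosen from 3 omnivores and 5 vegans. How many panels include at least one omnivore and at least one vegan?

55

Unrestricted: C(8,5) = 56 ways to pick any 5 of the 8.
Selections missing a whole group: no omnivores → C(5,5) = 1; no vegans → C(3,5) = 0.
Both groups omitted at once is impossible, so 56 − 1 = 55.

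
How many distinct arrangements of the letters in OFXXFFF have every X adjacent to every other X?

Treat the 2 copies of X as a single block. The multiset to arrange is then {XX, F, F, F, F, O}, 6 items in all.
That gives (6)!/(4!) = 30 arrangements.

30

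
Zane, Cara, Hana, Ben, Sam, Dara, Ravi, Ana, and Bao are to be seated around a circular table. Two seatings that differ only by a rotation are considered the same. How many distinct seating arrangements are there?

40320

Seat Zane anywhere (absorbing the rotational symmetry), then permute the other 8: (8)! = 40320.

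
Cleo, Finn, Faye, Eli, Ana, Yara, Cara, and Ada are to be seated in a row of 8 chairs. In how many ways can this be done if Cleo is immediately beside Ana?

10080

Treat {Cleo, Ana} as a single unit. There are 7 units to order, and the pair itself can be ordered 2 ways.
That gives 2 × 7! = 2 × 5040 = 10080.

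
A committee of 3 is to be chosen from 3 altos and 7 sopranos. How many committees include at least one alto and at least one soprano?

Unrestricted: C(10,3) = 120 ways to pick any 3 of the 10.
Selections missing a whole group: no altos → C(7,3) = 35; no sopranos → C(3,3) = 1.
Both groups omitted at once is impossible, so 120 − 36 = 84.

84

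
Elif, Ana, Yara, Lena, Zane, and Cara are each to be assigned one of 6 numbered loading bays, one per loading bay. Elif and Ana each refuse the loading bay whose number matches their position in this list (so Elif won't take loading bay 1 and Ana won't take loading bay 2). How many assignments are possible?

Let Aᵢ (for i ∈ {1, 2}) be the placements that put person i in their forbidden loading bay. Any j of these fix j positions, leaving (6−j)! ways to fill the rest, and there are C(2,j) ways to pick which j.
By inclusion–exclusion, the number of valid placements is Σ_{j=0}^{2} (−1)^j C(2,j)·(6−j)!.
Computing: 720 − 240 + 24 = 504.

504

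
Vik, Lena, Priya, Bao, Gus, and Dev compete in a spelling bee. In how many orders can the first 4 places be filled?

This is an ordered selection of 4 from 6: P(6,4).
That gives 6 × 5 × 4 × 3 = 360.

360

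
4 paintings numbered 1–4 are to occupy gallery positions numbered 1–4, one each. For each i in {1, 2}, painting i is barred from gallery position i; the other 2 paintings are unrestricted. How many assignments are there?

14

Let Aᵢ (for i ∈ {1, 2}) be the placements that put painting i in its forbidden gallery position. Any j of these fix j positions, leaving (4−j)! ways to fill the rest, and there are C(2,j) ways to pick which j.
By inclusion–exclusion, the number of valid placements is Σ_{j=0}^{2} (−1)^j C(2,j)·(4−j)!.
Computing: 24 − 12 + 2 = 14.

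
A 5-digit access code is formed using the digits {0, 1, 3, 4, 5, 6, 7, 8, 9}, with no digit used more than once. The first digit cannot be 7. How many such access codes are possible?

The first digit has 9−1 = 8 choices (anything except 7).
The remaining 4 digits are filled from the other 8 symbols without repetition: 8 × 7 × 6 × 5 = 1680.
Total: 8 × 1680 = 13440.

13440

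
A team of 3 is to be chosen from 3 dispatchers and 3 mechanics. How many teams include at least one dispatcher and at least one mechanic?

18

Unrestricted: C(6,3) = 20 ways to pick any 3 of the 6.
Subtract selections that omit an entire group: no dispatchers → C(3,3) = 1; no mechanics → C(3,3) = 1.
Both groups omitted at once is impossible, so 20 − 2 = 18.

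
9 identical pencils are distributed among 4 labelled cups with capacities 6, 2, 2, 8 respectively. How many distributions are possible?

61

Ignoring the caps, the number of non-negative solutions to x_1+…+x_4 = 9 is C(12,3) = 220.
Subtract solutions that violate a single cap (substitute x_i' = x_i − (cap_i+1)): x_1 ≥ 7 gives C(5,3) = 10; x_2 ≥ 3 gives C(9,3) = 84; x_3 ≥ 3 gives C(9,3) = 84; x_4 ≥ 9 gives C(3,3) = 1. Together 179.
Add back pairs where two caps are both exceeded: 0 + 0 + 0 + 20 + 0 + 0 = 20.
By inclusion–exclusion the count is 220 − 179 + 20 = 61.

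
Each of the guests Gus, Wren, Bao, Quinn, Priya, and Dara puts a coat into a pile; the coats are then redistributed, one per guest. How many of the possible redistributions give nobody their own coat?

265

Let Aᵢ be the assignments in which guest i gets their own coat. We want the size of the complement of A₁∪…∪A_6.
By inclusion–exclusion this is Σ_{j=0}^{6} (−1)^j C(6,j)·(6−j)!.
Computing: 720 − 720 + 360 − 120 + 30 − 6 + 1 = 265.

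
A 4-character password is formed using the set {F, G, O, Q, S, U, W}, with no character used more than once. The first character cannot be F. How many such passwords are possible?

720

The first character has 7−1 = 6 choices (anything except F).
The remaining 3 characters are filled from the other 6 symbols without repetition: 6 × 5 × 4 = 120.
Total: 6 × 120 = 720.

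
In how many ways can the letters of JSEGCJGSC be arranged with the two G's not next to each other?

17640

There are 9!/(2!·2!·2!·2!) = 22680 arrangements of JSEGCJGSC in total.
If the two G's are adjacent, glue them into one block, leaving 8 items to arrange: (8)!/(2!·2!·2!) = 5040 ways.
Subtracting, 22680 − 5040 = 17640 arrangements keep the G's apart.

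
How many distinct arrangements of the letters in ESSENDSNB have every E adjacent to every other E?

3360

Treat the 2 copies of E as a single block. The multiset to arrange is then {EE, B, D, N, N, S, S, S}, 8 items in all.
That gives (8)!/(3!·2!) = 3360 arrangements.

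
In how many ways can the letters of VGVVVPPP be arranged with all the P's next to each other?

30

Treat the 3 copies of P as a single block. The multiset to arrange is then {PPP, G, V, V, V, V}, 6 items in all.
That gives (6)!/(4!) = 30 arrangements.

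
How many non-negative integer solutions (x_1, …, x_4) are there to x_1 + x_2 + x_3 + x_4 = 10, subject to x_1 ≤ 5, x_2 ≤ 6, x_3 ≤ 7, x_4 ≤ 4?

165

By stars and bars, unrestricted non-negative solutions to x_1+…+x_4 = 10 number C(10+3,3) = 286.
Subtract solutions that violate a single cap (substitute x_i' = x_i − (cap_i+1)): x_1 ≥ 6 gives C(7,3) = 35; x_2 ≥ 7 gives C(6,3) = 20; x_3 ≥ 8 gives C(5,3) = 10; x_4 ≥ 5 gives C(8,3) = 56. Together 121.
No two caps can be exceeded simultaneously, so the pair terms are all 0.
By inclusion–exclusion the count is 286 − 121 + 0 = 165.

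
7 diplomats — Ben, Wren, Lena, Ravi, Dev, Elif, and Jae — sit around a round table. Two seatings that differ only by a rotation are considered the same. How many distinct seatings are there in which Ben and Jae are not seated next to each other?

Without the restriction there are (6)! = 720 seatings.
Those with Ben next to Jae: fuse the pair into one unit and seat 6 units around a circle — 2·(5)! = 240.
Subtracting, 720 − 240 = 480.

480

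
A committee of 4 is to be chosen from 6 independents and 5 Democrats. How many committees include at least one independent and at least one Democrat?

310

Unrestricted: C(11,4) = 330 ways to pick any 4 of the 11.
Selections missing a whole group: no independents → C(5,4) = 5; no Democrats → C(6,4) = 15.
Both groups omitted at once is impossible, so 330 − 20 = 310.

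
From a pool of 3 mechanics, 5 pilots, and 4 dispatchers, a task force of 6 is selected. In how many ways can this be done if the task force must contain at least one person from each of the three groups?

805

Unrestricted: C(12,6) = 924 ways to pick any 6 of the 12.
Subtract selections that omit an entire group: no mechanics → C(9,6) = 84; no pilots → C(7,6) = 7; no dispatchers → C(8,6) = 28.
Add back selections omitting two groups (i.e. drawn from a single group): C(3,6) + C(5,6) + C(4,6) = 0.
By inclusion–exclusion: 924 − 119 + 0 = 805.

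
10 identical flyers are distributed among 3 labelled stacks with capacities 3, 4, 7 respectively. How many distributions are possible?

Ignoring the caps, the number of non-negative solutions to x_1+…+x_3 = 10 is C(12,2) = 66.
Subtract solutions that violate a single cap (substitute x_i' = x_i − (cap_i+1)): x_1 ≥ 4 gives C(8,2) = 28; x_2 ≥ 5 gives C(7,2) = 21; x_3 ≥ 8 gives C(4,2) = 6. Together 55.
Add back pairs where two caps are both exceeded: 3 + 0 + 0 = 3.
By inclusion–exclusion the count is 66 − 55 + 3 = 14.

14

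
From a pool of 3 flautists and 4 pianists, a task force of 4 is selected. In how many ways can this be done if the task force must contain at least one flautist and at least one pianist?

Total 4-person selections from all 7: C(7,4) = 35.
Subtract selections that omit an entire group: no flautists → C(4,4) = 1; no pianists → C(3,4) = 0.
Both groups omitted at once is impossible, so 35 − 1 = 34.

34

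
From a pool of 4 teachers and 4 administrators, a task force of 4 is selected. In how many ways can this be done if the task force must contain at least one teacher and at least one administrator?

Unrestricted: C(8,4) = 70 ways to pick any 4 of the 8.
Subtract selections that omit an entire group: no teachers → C(4,4) = 1; no administrators → C(4,4) = 1.
Both groups omitted at once is impossible, so 70 − 2 = 68.

68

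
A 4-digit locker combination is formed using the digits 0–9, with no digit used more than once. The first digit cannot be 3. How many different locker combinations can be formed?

The first digit has 10−1 = 9 choices (anything except 3).
The remaining 3 digits are filled from the other 9 symbols without repetition: 9 × 8 × 7 = 504.
Total: 9 × 504 = 4536.

4536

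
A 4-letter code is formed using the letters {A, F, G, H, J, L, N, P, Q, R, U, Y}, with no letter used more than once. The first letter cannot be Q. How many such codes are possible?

The first letter has 12−1 = 11 choices (anything except Q).
The remaining 3 letters are filled from the other 11 symbols without repetition: 11 × 10 × 9 = 990.
Total: 11 × 990 = 10890.

10890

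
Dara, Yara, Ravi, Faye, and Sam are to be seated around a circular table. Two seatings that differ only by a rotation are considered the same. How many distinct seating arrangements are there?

24

Around a circle, 5 distinct people have 5!/5 = (4)! = 24 rotationally distinct seatings.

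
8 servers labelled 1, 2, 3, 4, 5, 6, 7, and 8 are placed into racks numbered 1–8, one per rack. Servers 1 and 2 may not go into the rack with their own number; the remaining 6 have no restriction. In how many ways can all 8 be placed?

30960

Let Aᵢ (for i ∈ {1, 2}) be the placements that put server i in its forbidden rack. Any j of these fix j positions, leaving (8−j)! ways to fill the rest, and there are C(2,j) ways to pick which j.
By inclusion–exclusion, the number of valid placements is Σ_{j=0}^{2} (−1)^j C(2,j)·(8−j)!.
Computing: 40320 − 10080 + 720 = 30960.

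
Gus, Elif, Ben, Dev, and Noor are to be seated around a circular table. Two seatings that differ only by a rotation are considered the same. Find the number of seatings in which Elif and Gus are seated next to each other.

12

Glue Elif and Gus into a block (2 internal orders). Seating 4 units around a circle gives (3)! arrangements.
So 2 × (3)! = 2 × 6 = 12.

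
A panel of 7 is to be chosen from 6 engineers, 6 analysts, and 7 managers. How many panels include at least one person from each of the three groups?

46165

Total 7-person selections from all 19: C(19,7) = 50388.
Selections missing a whole group: no engineers → C(13,7) = 1716; no analysts → C(13,7) = 1716; no managers → C(12,7) = 792.
Add back selections omitting two groups (i.e. drawn from a single group): C(6,7) + C(6,7) + C(7,7) = 1.
By inclusion–exclusion: 50388 − 4224 + 1 = 46165.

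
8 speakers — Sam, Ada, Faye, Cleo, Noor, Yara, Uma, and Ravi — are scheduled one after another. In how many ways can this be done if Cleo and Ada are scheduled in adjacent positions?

10080

Treat {Cleo, Ada} as a single unit. There are 7 units to order, and the pair itself can be ordered 2 ways.
That gives 2 × 7! = 2 × 5040 = 10080.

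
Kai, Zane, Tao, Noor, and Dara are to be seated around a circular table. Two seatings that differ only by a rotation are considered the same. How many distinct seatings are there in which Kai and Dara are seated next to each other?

12

Glue Kai and Dara into a block (2 internal orders). Seating 4 units around a circle gives (3)! arrangements.
So 2 × (3)! = 2 × 6 = 12.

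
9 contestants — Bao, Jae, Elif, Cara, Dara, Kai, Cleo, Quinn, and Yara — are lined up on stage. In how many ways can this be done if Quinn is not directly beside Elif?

282240

There are 9! = 362880 arrangements in all. If Quinn and Elif are adjacent, merging them into one block gives 2·(8)! = 80640 arrangements.
Complementary counting: 362880 − 80640 = 282240.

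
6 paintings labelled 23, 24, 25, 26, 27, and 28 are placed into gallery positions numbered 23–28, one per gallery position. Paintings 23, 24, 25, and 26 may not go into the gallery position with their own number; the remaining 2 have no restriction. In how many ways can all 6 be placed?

Let Aᵢ (for 23 ≤ i ≤ 26) be the placements that put painting i in its forbidden gallery position. Any j of these fix j positions, leaving (6−j)! ways to fill the rest, and there are C(4,j) ways to pick which j.
By inclusion–exclusion, the number of valid placements is Σ_{j=0}^{4} (−1)^j C(4,j)·(6−j)!.
Computing: 720 − 480 + 144 − 24 + 2 = 362.

362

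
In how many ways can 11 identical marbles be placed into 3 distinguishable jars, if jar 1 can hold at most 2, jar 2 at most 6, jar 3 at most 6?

Without the upper bounds there are C(13,2) = 78 ways to split 11 among 3 jars.
Subtract solutions that violate a single cap (substitute x_i' = x_i − (cap_i+1)): x_1 ≥ 3 gives C(10,2) = 45; x_2 ≥ 7 gives C(6,2) = 15; x_3 ≥ 7 gives C(6,2) = 15. Together 75.
Add back pairs where two caps are both exceeded: 3 + 3 + 0 = 6.
By inclusion–exclusion the count is 78 − 75 + 6 = 9.

9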